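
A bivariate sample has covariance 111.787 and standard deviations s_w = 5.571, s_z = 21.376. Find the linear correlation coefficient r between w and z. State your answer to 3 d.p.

0.939

r = Cov(w,z) / (s_w · s_z) = 111.787 / (5.571 × 21.376)
  = 111.787 / 119.0857 ≈ 0.939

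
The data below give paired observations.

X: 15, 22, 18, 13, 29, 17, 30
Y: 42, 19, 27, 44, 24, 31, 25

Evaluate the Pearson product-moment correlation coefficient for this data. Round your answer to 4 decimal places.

n = 7, ΣX = 144, ΣY = 212, ΣX² = 3232, ΣY² = 6952, ΣXY = 4079
nΣXY − ΣXΣY = 28553 − 30528 = -1975
nΣX² − (ΣX)² = 22624 − 20736 = 1888; nΣY² − (ΣY)² = 48664 − 44944 = 3720
r = -1975 / √(1888 × 3720) = -1975 / 2650.1623 ≈ -0.7452

-0.7452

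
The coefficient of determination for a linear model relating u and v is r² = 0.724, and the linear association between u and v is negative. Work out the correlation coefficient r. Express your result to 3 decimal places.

|r| = √0.724 = 0.851
The association is negative, so r = −0.851.

-0.851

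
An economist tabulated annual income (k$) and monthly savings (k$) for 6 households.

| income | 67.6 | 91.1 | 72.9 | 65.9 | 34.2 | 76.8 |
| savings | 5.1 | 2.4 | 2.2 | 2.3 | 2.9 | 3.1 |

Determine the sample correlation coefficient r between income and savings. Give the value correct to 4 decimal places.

n = 6, Σx = 408.5, Σy = 18, Σx² = 29594.07, Σy² = 59.92, Σxy = 1212.61
nΣxy − ΣxΣy = 7275.66 − 7353 = -77.34
nΣx² − (Σx)² = 177564.42 − 166872.25 = 10692.17; nΣy² − (Σy)² = 359.52 − 324 = 35.52
r = -77.34 / √(10692.17 × 35.52) = -77.34 / 616.2677 ≈ -0.1255

-0.1255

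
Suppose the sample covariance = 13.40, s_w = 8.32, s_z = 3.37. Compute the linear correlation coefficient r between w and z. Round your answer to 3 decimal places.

0.478

r = Cov(w,z) / (s_w · s_z) = 13.40 / (8.32 × 3.37)
  = 13.40 / 28.0384 ≈ 0.478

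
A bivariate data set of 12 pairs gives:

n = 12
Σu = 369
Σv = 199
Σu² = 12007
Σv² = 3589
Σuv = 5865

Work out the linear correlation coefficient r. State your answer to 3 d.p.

r = (nΣuv − ΣuΣv) / √[(nΣu² − (Σu)²)(nΣv² − (Σv)²)]
Numerator: 12×5865 − 369×199 = -3051
Denominator: √[(144084 − 136161)(43068 − 39601)] = √[7923 × 3467] = 5241.0916
r = -3051 / 5241.0916 ≈ -0.582

-0.582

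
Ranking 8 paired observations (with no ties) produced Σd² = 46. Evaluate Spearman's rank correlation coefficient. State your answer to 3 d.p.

0.452

ρ = 1 − 6Σd² / [n(n²−1)] = 1 − 6×46 / (8×63)
  = 1 − 276/504 = 1 − 0.5476 ≈ 0.452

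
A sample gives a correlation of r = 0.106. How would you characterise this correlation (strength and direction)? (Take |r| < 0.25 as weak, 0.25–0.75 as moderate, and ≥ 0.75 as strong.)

weak positive

r = 0.106 > 0 so the relationship is positive.
|r| = 0.106, which falls in the weak range.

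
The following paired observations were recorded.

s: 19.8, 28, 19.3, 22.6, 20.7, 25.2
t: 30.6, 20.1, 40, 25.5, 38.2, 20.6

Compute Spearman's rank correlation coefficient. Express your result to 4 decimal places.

Rank s: 2, 6, 1, 4, 3, 5
Rank t: 4, 1, 6, 3, 5, 2
d = rank(s) − rank(t): -2, 5, -5, 1, -2, 3; Σd² = 68
ρ = 1 − 6Σd² / [n(n²−1)] = 1 − 6×68 / (6×35) = 1 − 408/210 ≈ -0.9429

-0.9429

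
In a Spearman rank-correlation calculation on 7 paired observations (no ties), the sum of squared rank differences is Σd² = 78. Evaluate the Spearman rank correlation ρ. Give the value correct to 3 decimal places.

ρ = 1 − 6Σd² / [n(n²−1)] = 1 − 6×78 / (7×48)
  = 1 − 468/336 = 1 − 1.3929 ≈ -0.393

-0.393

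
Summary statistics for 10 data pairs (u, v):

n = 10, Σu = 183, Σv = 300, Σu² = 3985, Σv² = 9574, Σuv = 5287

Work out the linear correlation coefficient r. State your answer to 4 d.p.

-0.3360

r = (nΣuv − ΣuΣv) / √[(nΣu² − (Σu)²)(nΣv² − (Σv)²)]
Numerator: 10×5287 − 183×300 = -2030
Denominator: √[(39850 − 33489)(95740 − 90000)] = √[6361 × 5740] = 6042.5276
r = -2030 / 6042.5276 ≈ -0.3360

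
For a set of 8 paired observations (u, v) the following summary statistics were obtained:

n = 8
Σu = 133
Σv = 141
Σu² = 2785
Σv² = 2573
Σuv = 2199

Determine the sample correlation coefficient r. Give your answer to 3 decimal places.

-0.646

r = (nΣuv − ΣuΣv) / √[(nΣu² − (Σu)²)(nΣv² − (Σv)²)]
Numerator: 8×2199 − 133×141 = -1161
Denominator: √[(22280 − 17689)(20584 − 19881)] = √[4591 × 703] = 1796.5169
r = -1161 / 1796.5169 ≈ -0.646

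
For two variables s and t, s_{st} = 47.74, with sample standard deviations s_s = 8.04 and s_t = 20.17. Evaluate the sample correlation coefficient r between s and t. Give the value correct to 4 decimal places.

r = Cov(s,t) / (s_s · s_t) = 47.74 / (8.04 × 20.17)
  = 47.74 / 162.1668 ≈ 0.2944

0.2944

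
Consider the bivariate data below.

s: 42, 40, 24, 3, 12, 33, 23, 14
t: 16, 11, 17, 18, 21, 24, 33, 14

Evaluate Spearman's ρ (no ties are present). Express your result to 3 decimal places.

Rank s: 8, 7, 5, 1, 2, 6, 4, 3
Rank t: 3, 1, 4, 5, 6, 7, 8, 2
d = rank(s) − rank(t): 5, 6, 1, -4, -4, -1, -4, 1; Σd² = 112
ρ = 1 − 6Σd² / [n(n²−1)] = 1 − 6×112 / (8×63) = 1 − 672/504 ≈ -0.333

-0.333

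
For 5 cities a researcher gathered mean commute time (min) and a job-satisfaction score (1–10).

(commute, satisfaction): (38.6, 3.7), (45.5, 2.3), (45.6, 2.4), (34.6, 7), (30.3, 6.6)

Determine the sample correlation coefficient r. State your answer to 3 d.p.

n = 5, Σx = 194.6, Σy = 22, Σx² = 7754.82, Σy² = 117.3, Σxy = 799.09
nΣxy − ΣxΣy = 3995.45 − 4281.2 = -285.75
nΣx² − (Σx)² = 38774.1 − 37869.16 = 904.94; nΣy² − (Σy)² = 586.5 − 484 = 102.5
r = -285.75 / √(904.94 × 102.5) = -285.75 / 304.5593 ≈ -0.938

-0.938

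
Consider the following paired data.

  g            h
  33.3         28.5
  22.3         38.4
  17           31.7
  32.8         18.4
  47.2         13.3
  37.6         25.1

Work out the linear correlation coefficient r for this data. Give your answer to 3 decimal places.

n = 6, Σg = 190.2, Σh = 155.4, Σg² = 6612.62, Σh² = 4437.16, Σgh = 4519.31
nΣgh − ΣgΣh = 27115.86 − 29557.08 = -2441.22
nΣg² − (Σg)² = 39675.72 − 36176.04 = 3499.68; nΣh² − (Σh)² = 26622.96 − 24149.16 = 2473.8
r = -2441.22 / √(3499.68 × 2473.8) = -2441.22 / 2942.3644 ≈ -0.830

-0.830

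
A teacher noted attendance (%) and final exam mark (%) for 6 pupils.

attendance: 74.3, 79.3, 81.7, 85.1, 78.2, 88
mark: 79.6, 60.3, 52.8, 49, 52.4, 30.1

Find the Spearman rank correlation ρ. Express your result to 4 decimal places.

Rank attendance: 1, 3, 4, 5, 2, 6
Rank mark: 6, 5, 4, 2, 3, 1
d = rank(attendance) − rank(mark): -5, -2, 0, 3, -1, 5; Σd² = 64
ρ = 1 − 6Σd² / [n(n²−1)] = 1 − 6×64 / (6×35) = 1 − 384/210 ≈ -0.8286

-0.8286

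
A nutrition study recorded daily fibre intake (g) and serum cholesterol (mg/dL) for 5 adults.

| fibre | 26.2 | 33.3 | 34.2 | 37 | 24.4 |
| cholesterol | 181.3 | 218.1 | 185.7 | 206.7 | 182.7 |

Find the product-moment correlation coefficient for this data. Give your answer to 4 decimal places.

n = 5, Σx = 155.1, Σy = 974.5, Σx² = 4929.33, Σy² = 191025.97, Σxy = 30469.51
nΣxy − ΣxΣy = 152347.55 − 151144.95 = 1202.6
nΣx² − (Σx)² = 24646.65 − 24056.01 = 590.64; nΣy² − (Σy)² = 955129.85 − 949650.25 = 5479.6
r = 1202.6 / √(590.64 × 5479.6) = 1202.6 / 1799.0194 ≈ 0.6685

0.6685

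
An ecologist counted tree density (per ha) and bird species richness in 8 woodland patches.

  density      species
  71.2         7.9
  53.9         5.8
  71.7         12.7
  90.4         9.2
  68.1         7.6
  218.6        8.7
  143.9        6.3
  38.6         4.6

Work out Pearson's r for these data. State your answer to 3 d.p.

n = 8, Σx = 756.4, Σy = 62.8, Σx² = 95908.44, Σy² = 536.28, Σxy = 6120.88
nΣxy − ΣxΣy = 48967.04 − 47501.92 = 1465.12
nΣx² − (Σx)² = 767267.52 − 572140.96 = 195126.56; nΣy² − (Σy)² = 4290.24 − 3943.84 = 346.4
r = 1465.12 / √(195126.56 × 346.4) = 1465.12 / 8221.4257 ≈ 0.178

0.178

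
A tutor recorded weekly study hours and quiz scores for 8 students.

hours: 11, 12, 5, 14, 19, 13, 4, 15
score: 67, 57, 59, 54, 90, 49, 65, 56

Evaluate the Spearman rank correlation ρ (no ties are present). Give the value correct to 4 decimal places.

-0.1667

Rank hours: 3, 4, 2, 6, 8, 5, 1, 7
Rank score: 7, 4, 5, 2, 8, 1, 6, 3
d = rank(hours) − rank(score): -4, 0, -3, 4, 0, 4, -5, 4; Σd² = 98
ρ = 1 − 6Σd² / [n(n²−1)] = 1 − 6×98 / (8×63) = 1 − 588/504 ≈ -0.1667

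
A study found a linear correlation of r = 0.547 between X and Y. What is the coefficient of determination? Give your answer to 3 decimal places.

r² = (0.547)² = 0.299

0.299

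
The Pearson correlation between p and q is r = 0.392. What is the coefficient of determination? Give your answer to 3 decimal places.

0.154

r² = (0.392)² = 0.154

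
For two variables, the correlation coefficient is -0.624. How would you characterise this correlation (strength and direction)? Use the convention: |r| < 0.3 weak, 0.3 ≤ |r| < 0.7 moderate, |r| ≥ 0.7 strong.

r = -0.624 < 0 so the relationship is negative.
|r| = 0.624, which falls in the moderate range.

moderate negative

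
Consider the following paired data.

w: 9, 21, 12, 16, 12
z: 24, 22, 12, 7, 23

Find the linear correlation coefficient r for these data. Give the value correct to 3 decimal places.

n = 5, Σw = 70, Σz = 88, Σw² = 1066, Σz² = 1782, Σwz = 1210
nΣwz − ΣwΣz = 6050 − 6160 = -110
nΣw² − (Σw)² = 5330 − 4900 = 430; nΣz² − (Σz)² = 8910 − 7744 = 1166
r = -110 / √(430 × 1166) = -110 / 708.0819 ≈ -0.155

-0.155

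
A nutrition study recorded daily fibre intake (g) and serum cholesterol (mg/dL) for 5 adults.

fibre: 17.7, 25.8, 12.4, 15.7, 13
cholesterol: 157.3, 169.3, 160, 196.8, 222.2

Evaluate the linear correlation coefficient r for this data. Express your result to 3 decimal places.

n = 5, Σx = 84.6, Σy = 905.6, Σx² = 1548.18, Σy² = 167108.86, Σxy = 15114.51
nΣxy − ΣxΣy = 75572.55 − 76613.76 = -1041.21
nΣx² − (Σx)² = 7740.9 − 7157.16 = 583.74; nΣy² − (Σy)² = 835544.3 − 820111.36 = 15432.94
r = -1041.21 / √(583.74 × 15432.94) = -1041.21 / 3001.4704 ≈ -0.347

-0.347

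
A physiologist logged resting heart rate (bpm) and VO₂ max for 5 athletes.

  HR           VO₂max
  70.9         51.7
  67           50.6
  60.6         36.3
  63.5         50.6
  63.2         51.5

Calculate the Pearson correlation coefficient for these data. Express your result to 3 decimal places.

0.645

n = 5, Σx = 325.2, Σy = 240.7, Σx² = 21214.66, Σy² = 11763.55, Σxy = 15723.41
nΣxy − ΣxΣy = 78617.05 − 78275.64 = 341.41
nΣx² − (Σx)² = 106073.3 − 105755.04 = 318.26; nΣy² − (Σy)² = 58817.75 − 57936.49 = 881.26
r = 341.41 / √(318.26 × 881.26) = 341.41 / 529.5940 ≈ 0.645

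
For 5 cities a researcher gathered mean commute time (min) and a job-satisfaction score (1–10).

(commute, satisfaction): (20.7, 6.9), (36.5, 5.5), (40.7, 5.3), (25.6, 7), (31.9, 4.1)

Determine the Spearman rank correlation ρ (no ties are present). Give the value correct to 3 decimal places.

-0.600

Rank commute: 1, 4, 5, 2, 3
Rank satisfaction: 4, 3, 2, 5, 1
d = rank(commute) − rank(satisfaction): -3, 1, 3, -3, 2; Σd² = 32
ρ = 1 − 6Σd² / [n(n²−1)] = 1 − 6×32 / (5×24) = 1 − 192/120 ≈ -0.600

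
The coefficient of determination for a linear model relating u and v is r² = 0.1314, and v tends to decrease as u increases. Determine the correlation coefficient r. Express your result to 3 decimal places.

-0.362

|r| = √0.1314 = 0.362
The association is negative, so r = −0.362.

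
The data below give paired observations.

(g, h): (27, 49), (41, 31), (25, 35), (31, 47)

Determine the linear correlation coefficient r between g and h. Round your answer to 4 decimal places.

-0.5079

n = 4, Σg = 124, Σh = 162, Σg² = 3996, Σh² = 6796, Σgh = 4926
nΣgh − ΣgΣh = 19704 − 20088 = -384
nΣg² − (Σg)² = 15984 − 15376 = 608; nΣh² − (Σh)² = 27184 − 26244 = 940
r = -384 / √(608 × 940) = -384 / 755.9894 ≈ -0.5079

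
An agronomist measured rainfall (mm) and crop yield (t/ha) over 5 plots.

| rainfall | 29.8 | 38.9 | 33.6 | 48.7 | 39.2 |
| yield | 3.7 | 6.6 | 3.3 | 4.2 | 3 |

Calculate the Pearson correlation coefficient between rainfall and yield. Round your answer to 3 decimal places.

n = 5, Σx = 190.2, Σy = 20.8, Σx² = 7438.54, Σy² = 94.78, Σxy = 800.02
nΣxy − ΣxΣy = 4000.1 − 3956.16 = 43.94
nΣx² − (Σx)² = 37192.7 − 36176.04 = 1016.66; nΣy² − (Σy)² = 473.9 − 432.64 = 41.26
r = 43.94 / √(1016.66 × 41.26) = 43.94 / 204.8106 ≈ 0.215

0.215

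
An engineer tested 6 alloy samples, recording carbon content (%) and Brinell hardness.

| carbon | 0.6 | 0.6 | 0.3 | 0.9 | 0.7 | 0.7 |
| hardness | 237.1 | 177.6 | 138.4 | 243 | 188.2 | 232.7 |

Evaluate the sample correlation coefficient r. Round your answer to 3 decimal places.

0.803

n = 6, Σx = 3.8, Σy = 1217, Σx² = 2.6, Σy² = 255530.26, Σxy = 803.67
nΣxy − ΣxΣy = 4822.02 − 4624.6 = 197.42
nΣx² − (Σx)² = 15.6 − 14.44 = 1.16; nΣy² − (Σy)² = 1533181.56 − 1481089 = 52092.56
r = 197.42 / √(1.16 × 52092.56) = 197.42 / 245.8198 ≈ 0.803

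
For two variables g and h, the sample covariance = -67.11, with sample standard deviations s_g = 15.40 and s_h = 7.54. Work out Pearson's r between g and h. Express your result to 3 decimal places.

r = Cov(g,h) / (s_g · s_h) = -67.11 / (15.40 × 7.54)
  = -67.11 / 116.1160 ≈ -0.578

-0.578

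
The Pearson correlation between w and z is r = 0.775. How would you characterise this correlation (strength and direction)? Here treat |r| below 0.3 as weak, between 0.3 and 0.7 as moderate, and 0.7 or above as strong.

strong positive

r = 0.775 > 0 so the relationship is positive.
|r| = 0.775, which falls in the strong range.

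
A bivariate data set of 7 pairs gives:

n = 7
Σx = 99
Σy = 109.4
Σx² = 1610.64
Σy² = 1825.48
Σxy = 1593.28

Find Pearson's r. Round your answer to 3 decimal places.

r = (nΣxy − ΣxΣy) / √[(nΣx² − (Σx)²)(nΣy² − (Σy)²)]
Numerator: 7×1593.28 − 99×109.4 = 322.36
Denominator: √[(11274.48 − 9801)(12778.36 − 11968.36)] = √[1473.48 × 810] = 1092.4829
r = 322.36 / 1092.4829 ≈ 0.295

0.295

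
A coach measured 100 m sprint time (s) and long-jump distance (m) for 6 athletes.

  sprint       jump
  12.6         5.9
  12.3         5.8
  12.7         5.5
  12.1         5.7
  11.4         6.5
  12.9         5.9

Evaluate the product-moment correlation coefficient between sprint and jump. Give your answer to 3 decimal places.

-0.723

n = 6, Σx = 74, Σy = 35.3, Σx² = 914.12, Σy² = 208.25, Σxy = 434.71
nΣxy − ΣxΣy = 2608.26 − 2612.2 = -3.94
nΣx² − (Σx)² = 5484.72 − 5476 = 8.72; nΣy² − (Σy)² = 1249.5 − 1246.09 = 3.41
r = -3.94 / √(8.72 × 3.41) = -3.94 / 5.4530 ≈ -0.723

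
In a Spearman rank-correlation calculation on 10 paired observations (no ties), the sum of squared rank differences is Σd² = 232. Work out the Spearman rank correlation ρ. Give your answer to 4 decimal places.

ρ = 1 − 6Σd² / [n(n²−1)] = 1 − 6×232 / (10×99)
  = 1 − 1392/990 = 1 − 1.40606 ≈ -0.4061

-0.4061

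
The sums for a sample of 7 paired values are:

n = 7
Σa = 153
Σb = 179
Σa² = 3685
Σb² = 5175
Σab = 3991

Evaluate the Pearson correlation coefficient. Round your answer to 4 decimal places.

0.1741

r = (nΣab − ΣaΣb) / √[(nΣa² − (Σa)²)(nΣb² − (Σb)²)]
Numerator: 7×3991 − 153×179 = 550
Denominator: √[(25795 − 23409)(36225 − 32041)] = √[2386 × 4184] = 3159.5924
r = 550 / 3159.5924 ≈ 0.1741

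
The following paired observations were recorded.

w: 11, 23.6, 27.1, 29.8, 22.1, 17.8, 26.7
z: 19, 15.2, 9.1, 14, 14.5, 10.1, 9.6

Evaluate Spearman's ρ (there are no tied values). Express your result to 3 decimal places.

-0.571

Rank w: 1, 4, 6, 7, 3, 2, 5
Rank z: 7, 6, 1, 4, 5, 3, 2
d = rank(w) − rank(z): -6, -2, 5, 3, -2, -1, 3; Σd² = 88
ρ = 1 − 6Σd² / [n(n²−1)] = 1 − 6×88 / (7×48) = 1 − 528/336 ≈ -0.571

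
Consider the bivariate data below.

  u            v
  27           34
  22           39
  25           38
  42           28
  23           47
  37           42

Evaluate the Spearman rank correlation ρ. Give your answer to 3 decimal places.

-0.543

Rank u: 4, 1, 3, 6, 2, 5
Rank v: 2, 4, 3, 1, 6, 5
d = rank(u) − rank(v): 2, -3, 0, 5, -4, 0; Σd² = 54
ρ = 1 − 6Σd² / [n(n²−1)] = 1 − 6×54 / (6×35) = 1 − 324/210 ≈ -0.543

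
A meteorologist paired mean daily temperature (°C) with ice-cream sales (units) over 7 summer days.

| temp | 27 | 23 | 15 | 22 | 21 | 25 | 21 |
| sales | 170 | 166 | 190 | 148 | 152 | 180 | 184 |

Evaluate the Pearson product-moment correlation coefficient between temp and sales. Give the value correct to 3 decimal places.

n = 7, Σx = 154, Σy = 1190, Σx² = 3474, Σy² = 203820, Σxy = 26070
nΣxy − ΣxΣy = 182490 − 183260 = -770
nΣx² − (Σx)² = 24318 − 23716 = 602; nΣy² − (Σy)² = 1426740 − 1416100 = 10640
r = -770 / √(602 × 10640) = -770 / 2530.8655 ≈ -0.304

-0.304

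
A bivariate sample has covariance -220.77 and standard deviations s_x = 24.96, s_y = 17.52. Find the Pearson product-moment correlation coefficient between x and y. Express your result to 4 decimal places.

-0.5048

r = Cov(x,y) / (s_x · s_y) = -220.77 / (24.96 × 17.52)
  = -220.77 / 437.2992 ≈ -0.5048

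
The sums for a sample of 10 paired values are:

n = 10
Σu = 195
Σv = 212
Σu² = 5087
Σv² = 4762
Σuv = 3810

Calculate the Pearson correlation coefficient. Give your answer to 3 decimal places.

-0.553

r = (nΣuv − ΣuΣv) / √[(nΣu² − (Σu)²)(nΣv² − (Σv)²)]
Numerator: 10×3810 − 195×212 = -3240
Denominator: √[(50870 − 38025)(47620 − 44944)] = √[12845 × 2676] = 5862.8679
r = -3240 / 5862.8679 ≈ -0.553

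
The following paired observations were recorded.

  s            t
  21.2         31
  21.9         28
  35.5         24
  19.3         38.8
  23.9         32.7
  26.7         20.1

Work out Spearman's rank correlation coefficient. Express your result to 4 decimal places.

Rank s: 2, 3, 6, 1, 4, 5
Rank t: 4, 3, 2, 6, 5, 1
d = rank(s) − rank(t): -2, 0, 4, -5, -1, 4; Σd² = 62
ρ = 1 − 6Σd² / [n(n²−1)] = 1 − 6×62 / (6×35) = 1 − 372/210 ≈ -0.7714

-0.7714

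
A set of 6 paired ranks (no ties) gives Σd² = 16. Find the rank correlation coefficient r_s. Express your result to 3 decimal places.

0.543

ρ = 1 − 6Σd² / [n(n²−1)] = 1 − 6×16 / (6×35)
  = 1 − 96/210 = 1 − 0.4571 ≈ 0.543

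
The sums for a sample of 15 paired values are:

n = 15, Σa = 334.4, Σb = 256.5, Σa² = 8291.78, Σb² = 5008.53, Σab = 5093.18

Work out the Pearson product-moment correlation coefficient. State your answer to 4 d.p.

r = (nΣab − ΣaΣb) / √[(nΣa² − (Σa)²)(nΣb² − (Σb)²)]
Numerator: 15×5093.18 − 334.4×256.5 = -9375.9
Denominator: √[(124376.7 − 111823.36)(75127.95 − 65792.25)] = √[12553.34 × 9335.7] = 10825.6278
r = -9375.9 / 10825.6278 ≈ -0.8661

-0.8661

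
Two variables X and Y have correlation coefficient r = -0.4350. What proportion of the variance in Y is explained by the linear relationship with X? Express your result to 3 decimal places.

r² = (-0.4350)² = 0.189

0.189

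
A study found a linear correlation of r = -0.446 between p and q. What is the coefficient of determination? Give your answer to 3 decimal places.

0.199

r² = (-0.446)² = 0.199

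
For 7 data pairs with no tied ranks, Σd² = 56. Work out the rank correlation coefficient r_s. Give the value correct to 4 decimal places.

0.0000

ρ = 1 − 6Σd² / [n(n²−1)] = 1 − 6×56 / (7×48)
  = 1 − 336/336 = 1 − 1.00000 ≈ 0.0000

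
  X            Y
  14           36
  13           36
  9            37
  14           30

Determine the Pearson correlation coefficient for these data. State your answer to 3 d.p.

-0.547

n = 4, ΣX = 50, ΣY = 139, ΣX² = 642, ΣY² = 4861, ΣXY = 1725
nΣXY − ΣXΣY = 6900 − 6950 = -50
nΣX² − (ΣX)² = 2568 − 2500 = 68; nΣY² − (ΣY)² = 19444 − 19321 = 123
r = -50 / √(68 × 123) = -50 / 91.4549 ≈ -0.547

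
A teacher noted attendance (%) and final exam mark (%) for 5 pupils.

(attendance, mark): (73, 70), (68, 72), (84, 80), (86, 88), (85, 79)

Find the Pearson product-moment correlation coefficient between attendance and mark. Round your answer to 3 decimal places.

0.856

n = 5, Σx = 396, Σy = 389, Σx² = 31630, Σy² = 30469, Σxy = 31009
nΣxy − ΣxΣy = 155045 − 154044 = 1001
nΣx² − (Σx)² = 158150 − 156816 = 1334; nΣy² − (Σy)² = 152345 − 151321 = 1024
r = 1001 / √(1334 × 1024) = 1001 / 1168.7669 ≈ 0.856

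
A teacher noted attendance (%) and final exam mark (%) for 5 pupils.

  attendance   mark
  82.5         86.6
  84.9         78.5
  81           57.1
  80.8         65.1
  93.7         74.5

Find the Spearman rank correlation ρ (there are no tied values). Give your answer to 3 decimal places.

0.500

Rank attendance: 3, 4, 2, 1, 5
Rank mark: 5, 4, 1, 2, 3
d = rank(attendance) − rank(mark): -2, 0, 1, -1, 2; Σd² = 10
ρ = 1 − 6Σd² / [n(n²−1)] = 1 − 6×10 / (5×24) = 1 − 60/120 ≈ 0.500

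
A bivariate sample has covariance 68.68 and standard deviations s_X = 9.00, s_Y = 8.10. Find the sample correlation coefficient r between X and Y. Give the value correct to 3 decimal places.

r = Cov(X,Y) / (s_X · s_Y) = 68.68 / (9.00 × 8.10)
  = 68.68 / 72.9000 ≈ 0.942

0.942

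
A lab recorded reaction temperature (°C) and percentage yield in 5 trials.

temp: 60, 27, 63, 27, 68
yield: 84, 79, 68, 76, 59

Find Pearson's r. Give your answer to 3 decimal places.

n = 5, Σx = 245, Σy = 366, Σx² = 13651, Σy² = 27178, Σxy = 17521
nΣxy − ΣxΣy = 87605 − 89670 = -2065
nΣx² − (Σx)² = 68255 − 60025 = 8230; nΣy² − (Σy)² = 135890 − 133956 = 1934
r = -2065 / √(8230 × 1934) = -2065 / 3989.5890 ≈ -0.518

-0.518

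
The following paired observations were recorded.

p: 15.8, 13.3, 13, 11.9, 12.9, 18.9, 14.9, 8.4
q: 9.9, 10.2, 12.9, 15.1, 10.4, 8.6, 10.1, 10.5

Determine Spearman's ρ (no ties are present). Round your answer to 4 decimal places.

Rank p: 7, 5, 4, 2, 3, 8, 6, 1
Rank q: 2, 4, 7, 8, 5, 1, 3, 6
d = rank(p) − rank(q): 5, 1, -3, -6, -2, 7, 3, -5; Σd² = 158
ρ = 1 − 6Σd² / [n(n²−1)] = 1 − 6×158 / (8×63) = 1 − 948/504 ≈ -0.8810

-0.8810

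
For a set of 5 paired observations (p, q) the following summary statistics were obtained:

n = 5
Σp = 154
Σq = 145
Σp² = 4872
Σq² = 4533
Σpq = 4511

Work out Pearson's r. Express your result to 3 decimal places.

r = (nΣpq − ΣpΣq) / √[(nΣp² − (Σp)²)(nΣq² − (Σq)²)]
Numerator: 5×4511 − 154×145 = 225
Denominator: √[(24360 − 23716)(22665 − 21025)] = √[644 × 1640] = 1027.6965
r = 225 / 1027.6965 ≈ 0.219

0.219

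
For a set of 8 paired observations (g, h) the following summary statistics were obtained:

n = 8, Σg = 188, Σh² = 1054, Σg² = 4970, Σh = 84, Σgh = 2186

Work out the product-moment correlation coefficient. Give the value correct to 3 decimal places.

0.688

r = (nΣgh − ΣgΣh) / √[(nΣg² − (Σg)²)(nΣh² − (Σh)²)]
Numerator: 8×2186 − 188×84 = 1696
Denominator: √[(39760 − 35344)(8432 − 7056)] = √[4416 × 1376] = 2465.0387
r = 1696 / 2465.0387 ≈ 0.688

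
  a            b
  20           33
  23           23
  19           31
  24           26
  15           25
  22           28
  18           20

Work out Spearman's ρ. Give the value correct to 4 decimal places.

Rank a: 4, 6, 3, 7, 1, 5, 2
Rank b: 7, 2, 6, 4, 3, 5, 1
d = rank(a) − rank(b): -3, 4, -3, 3, -2, 0, 1; Σd² = 48
ρ = 1 − 6Σd² / [n(n²−1)] = 1 − 6×48 / (7×48) = 1 − 288/336 ≈ 0.1429

0.1429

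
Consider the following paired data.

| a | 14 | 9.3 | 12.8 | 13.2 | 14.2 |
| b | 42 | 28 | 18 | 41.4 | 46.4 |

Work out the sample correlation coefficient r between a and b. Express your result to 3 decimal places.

0.549

n = 5, Σa = 63.5, Σb = 175.8, Σa² = 822.21, Σb² = 6738.92, Σab = 2284.16
nΣab − ΣaΣb = 11420.8 − 11163.3 = 257.5
nΣa² − (Σa)² = 4111.05 − 4032.25 = 78.8; nΣb² − (Σb)² = 33694.6 − 30905.64 = 2788.96
r = 257.5 / √(78.8 × 2788.96) = 257.5 / 468.7964 ≈ 0.549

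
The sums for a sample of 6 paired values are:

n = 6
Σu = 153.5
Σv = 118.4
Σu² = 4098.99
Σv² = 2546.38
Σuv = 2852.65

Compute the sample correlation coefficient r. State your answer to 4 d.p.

-0.9285

r = (nΣuv − ΣuΣv) / √[(nΣu² − (Σu)²)(nΣv² − (Σv)²)]
Numerator: 6×2852.65 − 153.5×118.4 = -1058.5
Denominator: √[(24593.94 − 23562.25)(15278.28 − 14018.56)] = √[1031.69 × 1259.72] = 1140.0178
r = -1058.5 / 1140.0178 ≈ -0.9285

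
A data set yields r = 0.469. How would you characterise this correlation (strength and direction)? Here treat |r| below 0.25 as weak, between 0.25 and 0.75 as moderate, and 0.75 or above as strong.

moderate positive

r = 0.469 > 0 so the relationship is positive.
|r| = 0.469, which falls in the moderate range.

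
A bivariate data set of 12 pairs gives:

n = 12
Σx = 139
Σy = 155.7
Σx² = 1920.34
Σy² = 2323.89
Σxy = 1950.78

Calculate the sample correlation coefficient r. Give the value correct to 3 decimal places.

0.480

r = (nΣxy − ΣxΣy) / √[(nΣx² − (Σx)²)(nΣy² − (Σy)²)]
Numerator: 12×1950.78 − 139×155.7 = 1767.06
Denominator: √[(23044.08 − 19321)(27886.68 − 24242.49)] = √[3723.08 × 3644.19] = 3683.4238
r = 1767.06 / 3683.4238 ≈ 0.480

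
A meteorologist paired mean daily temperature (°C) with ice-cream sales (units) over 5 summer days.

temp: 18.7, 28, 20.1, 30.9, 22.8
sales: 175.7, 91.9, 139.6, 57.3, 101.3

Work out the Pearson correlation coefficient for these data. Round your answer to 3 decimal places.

n = 5, Σx = 120.5, Σy = 565.8, Σx² = 3012.35, Σy² = 72349.24, Σxy = 12744.96
nΣxy − ΣxΣy = 63724.8 − 68178.9 = -4454.1
nΣx² − (Σx)² = 15061.75 − 14520.25 = 541.5; nΣy² − (Σy)² = 361746.2 − 320129.64 = 41616.56
r = -4454.1 / √(541.5 × 41616.56) = -4454.1 / 4747.1431 ≈ -0.938

-0.938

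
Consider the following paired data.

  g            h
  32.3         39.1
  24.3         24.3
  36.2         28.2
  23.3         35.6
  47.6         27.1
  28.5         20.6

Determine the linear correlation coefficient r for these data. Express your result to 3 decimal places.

n = 6, Σg = 192.2, Σh = 174.9, Σg² = 6565.12, Σh² = 5340.67, Σgh = 5580.8
nΣgh − ΣgΣh = 33484.8 − 33615.78 = -130.98
nΣg² − (Σg)² = 39390.72 − 36940.84 = 2449.88; nΣh² − (Σh)² = 32044.02 − 30590.01 = 1454.01
r = -130.98 / √(2449.88 × 1454.01) = -130.98 / 1887.3659 ≈ -0.069

-0.069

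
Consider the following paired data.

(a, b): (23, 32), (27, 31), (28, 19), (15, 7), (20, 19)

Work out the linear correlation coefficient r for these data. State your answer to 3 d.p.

0.682

n = 5, Σa = 113, Σb = 108, Σa² = 2667, Σb² = 2756, Σab = 2590
nΣab − ΣaΣb = 12950 − 12204 = 746
nΣa² − (Σa)² = 13335 − 12769 = 566; nΣb² − (Σb)² = 13780 − 11664 = 2116
r = 746 / √(566 × 2116) = 746 / 1094.3747 ≈ 0.682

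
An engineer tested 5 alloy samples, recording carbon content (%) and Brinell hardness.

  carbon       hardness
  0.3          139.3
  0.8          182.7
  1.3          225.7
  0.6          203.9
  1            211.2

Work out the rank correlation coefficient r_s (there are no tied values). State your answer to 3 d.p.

Rank carbon: 1, 3, 5, 2, 4
Rank hardness: 1, 2, 5, 3, 4
d = rank(carbon) − rank(hardness): 0, 1, 0, -1, 0; Σd² = 2
ρ = 1 − 6Σd² / [n(n²−1)] = 1 − 6×2 / (5×24) = 1 − 12/120 ≈ 0.900

0.900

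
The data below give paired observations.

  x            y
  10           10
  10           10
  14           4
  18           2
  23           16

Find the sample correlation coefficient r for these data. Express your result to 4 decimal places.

n = 5, Σx = 75, Σy = 42, Σx² = 1249, Σy² = 476, Σxy = 660
nΣxy − ΣxΣy = 3300 − 3150 = 150
nΣx² − (Σx)² = 6245 − 5625 = 620; nΣy² − (Σy)² = 2380 − 1764 = 616
r = 150 / √(620 × 616) = 150 / 617.9968 ≈ 0.2427

0.2427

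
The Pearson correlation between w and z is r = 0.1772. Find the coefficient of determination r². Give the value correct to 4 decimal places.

r² = (0.1772)² = 0.0314

0.0314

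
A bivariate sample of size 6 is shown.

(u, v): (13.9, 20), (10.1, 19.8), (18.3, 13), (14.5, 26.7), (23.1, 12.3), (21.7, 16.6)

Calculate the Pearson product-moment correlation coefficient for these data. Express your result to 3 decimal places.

n = 6, Σu = 101.6, Σv = 108.4, Σu² = 1844.86, Σv² = 2100.78, Σuv = 1747.38
nΣuv − ΣuΣv = 10484.28 − 11013.44 = -529.16
nΣu² − (Σu)² = 11069.16 − 10322.56 = 746.6; nΣv² − (Σv)² = 12604.68 − 11750.56 = 854.12
r = -529.16 / √(746.6 × 854.12) = -529.16 / 798.5524 ≈ -0.663

-0.663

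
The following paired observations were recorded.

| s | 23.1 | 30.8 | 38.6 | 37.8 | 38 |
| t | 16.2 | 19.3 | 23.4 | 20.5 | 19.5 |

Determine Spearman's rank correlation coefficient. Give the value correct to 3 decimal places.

Rank s: 1, 2, 5, 3, 4
Rank t: 1, 2, 5, 4, 3
d = rank(s) − rank(t): 0, 0, 0, -1, 1; Σd² = 2
ρ = 1 − 6Σd² / [n(n²−1)] = 1 − 6×2 / (5×24) = 1 − 12/120 ≈ 0.900

0.900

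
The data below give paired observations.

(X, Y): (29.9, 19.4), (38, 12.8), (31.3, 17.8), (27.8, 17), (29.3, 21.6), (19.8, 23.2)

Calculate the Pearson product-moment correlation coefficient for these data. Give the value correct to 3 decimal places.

n = 6, ΣX = 176.1, ΣY = 111.8, ΣX² = 5341.07, ΣY² = 2150.84, ΣXY = 3188.44
nΣXY − ΣXΣY = 19130.64 − 19687.98 = -557.34
nΣX² − (ΣX)² = 32046.42 − 31011.21 = 1035.21; nΣY² − (ΣY)² = 12905.04 − 12499.24 = 405.8
r = -557.34 / √(1035.21 × 405.8) = -557.34 / 648.1421 ≈ -0.860

-0.860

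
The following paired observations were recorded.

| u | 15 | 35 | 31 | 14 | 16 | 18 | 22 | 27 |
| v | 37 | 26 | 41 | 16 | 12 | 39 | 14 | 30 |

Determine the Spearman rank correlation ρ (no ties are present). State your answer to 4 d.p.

Rank u: 2, 8, 7, 1, 3, 4, 5, 6
Rank v: 6, 4, 8, 3, 1, 7, 2, 5
d = rank(u) − rank(v): -4, 4, -1, -2, 2, -3, 3, 1; Σd² = 60
ρ = 1 − 6Σd² / [n(n²−1)] = 1 − 6×60 / (8×63) = 1 − 360/504 ≈ 0.2857

0.2857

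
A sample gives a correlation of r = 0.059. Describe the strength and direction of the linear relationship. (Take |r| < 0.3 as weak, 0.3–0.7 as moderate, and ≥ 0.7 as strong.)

weak positive

r = 0.059 > 0 so the relationship is positive.
|r| = 0.059, which falls in the weak range.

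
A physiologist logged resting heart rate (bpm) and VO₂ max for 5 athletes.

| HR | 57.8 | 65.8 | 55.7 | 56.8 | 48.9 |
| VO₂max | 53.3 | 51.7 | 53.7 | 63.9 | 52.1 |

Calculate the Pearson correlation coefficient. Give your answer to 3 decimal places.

-0.057

n = 5, Σx = 285, Σy = 274.7, Σx² = 16390.42, Σy² = 15195.09, Σxy = 15650.9
nΣxy − ΣxΣy = 78254.5 − 78289.5 = -35
nΣx² − (Σx)² = 81952.1 − 81225 = 727.1; nΣy² − (Σy)² = 75975.45 − 75460.09 = 515.36
r = -35 / √(727.1 × 515.36) = -35 / 612.1423 ≈ -0.057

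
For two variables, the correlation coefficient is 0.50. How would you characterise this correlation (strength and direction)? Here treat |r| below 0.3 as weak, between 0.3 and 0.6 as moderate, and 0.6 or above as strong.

r = 0.50 > 0 so the relationship is positive.
|r| = 0.50, which falls in the moderate range.

moderate positive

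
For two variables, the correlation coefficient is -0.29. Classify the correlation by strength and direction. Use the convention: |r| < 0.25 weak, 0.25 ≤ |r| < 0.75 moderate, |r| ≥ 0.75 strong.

moderate negative

r = -0.29 < 0 so the relationship is negative.
|r| = 0.29, which falls in the moderate range.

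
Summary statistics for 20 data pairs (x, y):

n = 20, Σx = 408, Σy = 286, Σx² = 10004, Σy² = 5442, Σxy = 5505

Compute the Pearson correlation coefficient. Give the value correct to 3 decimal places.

r = (nΣxy − ΣxΣy) / √[(nΣx² − (Σx)²)(nΣy² − (Σy)²)]
Numerator: 20×5505 − 408×286 = -6588
Denominator: √[(200080 − 166464)(108840 − 81796)] = √[33616 × 27044] = 30151.4694
r = -6588 / 30151.4694 ≈ -0.218

-0.218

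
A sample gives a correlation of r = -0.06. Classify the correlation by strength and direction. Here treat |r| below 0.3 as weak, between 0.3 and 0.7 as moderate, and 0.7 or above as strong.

r = -0.06 < 0 so the relationship is negative.
|r| = 0.06, which falls in the weak range.

weak negative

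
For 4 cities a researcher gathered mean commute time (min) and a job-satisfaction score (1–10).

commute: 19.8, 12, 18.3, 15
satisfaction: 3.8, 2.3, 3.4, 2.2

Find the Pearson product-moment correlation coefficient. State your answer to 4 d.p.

0.9168

n = 4, Σx = 65.1, Σy = 11.7, Σx² = 1095.93, Σy² = 36.13, Σxy = 198.06
nΣxy − ΣxΣy = 792.24 − 761.67 = 30.57
nΣx² − (Σx)² = 4383.72 − 4238.01 = 145.71; nΣy² − (Σy)² = 144.52 − 136.89 = 7.63
r = 30.57 / √(145.71 × 7.63) = 30.57 / 33.3432 ≈ 0.9168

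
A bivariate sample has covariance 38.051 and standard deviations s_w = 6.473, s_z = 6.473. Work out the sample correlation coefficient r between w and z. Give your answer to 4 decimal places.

0.9081

r = Cov(w,z) / (s_w · s_z) = 38.051 / (6.473 × 6.473)
  = 38.051 / 41.8997 ≈ 0.9081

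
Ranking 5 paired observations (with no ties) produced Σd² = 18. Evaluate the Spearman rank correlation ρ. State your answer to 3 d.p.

ρ = 1 − 6Σd² / [n(n²−1)] = 1 − 6×18 / (5×24)
  = 1 − 108/120 = 1 − 0.9000 ≈ 0.100

0.100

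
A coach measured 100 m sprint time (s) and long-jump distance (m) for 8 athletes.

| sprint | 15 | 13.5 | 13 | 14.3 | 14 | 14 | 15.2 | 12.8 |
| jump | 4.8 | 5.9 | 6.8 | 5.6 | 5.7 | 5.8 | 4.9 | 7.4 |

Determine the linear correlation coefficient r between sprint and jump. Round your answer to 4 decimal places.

n = 8, Σx = 111.8, Σy = 46.9, Σx² = 1567.62, Σy² = 280.35, Σxy = 650.33
nΣxy − ΣxΣy = 5202.64 − 5243.42 = -40.78
nΣx² − (Σx)² = 12540.96 − 12499.24 = 41.72; nΣy² − (Σy)² = 2242.8 − 2199.61 = 43.19
r = -40.78 / √(41.72 × 43.19) = -40.78 / 42.4486 ≈ -0.9607

-0.9607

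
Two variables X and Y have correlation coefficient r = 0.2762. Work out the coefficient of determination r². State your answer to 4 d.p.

0.0763

r² = (0.2762)² = 0.0763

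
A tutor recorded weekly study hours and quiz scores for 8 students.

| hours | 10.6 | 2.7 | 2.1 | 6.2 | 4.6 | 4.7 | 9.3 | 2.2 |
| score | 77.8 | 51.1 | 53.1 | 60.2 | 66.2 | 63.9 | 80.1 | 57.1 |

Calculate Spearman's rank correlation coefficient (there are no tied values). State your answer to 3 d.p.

0.810

Rank hours: 8, 3, 1, 6, 4, 5, 7, 2
Rank score: 7, 1, 2, 4, 6, 5, 8, 3
d = rank(hours) − rank(score): 1, 2, -1, 2, -2, 0, -1, -1; Σd² = 16
ρ = 1 − 6Σd² / [n(n²−1)] = 1 − 6×16 / (8×63) = 1 − 96/504 ≈ 0.810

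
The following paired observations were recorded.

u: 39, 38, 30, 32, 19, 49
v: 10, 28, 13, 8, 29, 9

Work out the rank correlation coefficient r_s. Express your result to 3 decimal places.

-0.543

Rank u: 5, 4, 2, 3, 1, 6
Rank v: 3, 5, 4, 1, 6, 2
d = rank(u) − rank(v): 2, -1, -2, 2, -5, 4; Σd² = 54
ρ = 1 − 6Σd² / [n(n²−1)] = 1 − 6×54 / (6×35) = 1 − 324/210 ≈ -0.543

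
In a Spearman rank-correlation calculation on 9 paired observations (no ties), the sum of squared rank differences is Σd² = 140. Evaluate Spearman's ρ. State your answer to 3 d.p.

ρ = 1 − 6Σd² / [n(n²−1)] = 1 − 6×140 / (9×80)
  = 1 − 840/720 = 1 − 1.1667 ≈ -0.167

-0.167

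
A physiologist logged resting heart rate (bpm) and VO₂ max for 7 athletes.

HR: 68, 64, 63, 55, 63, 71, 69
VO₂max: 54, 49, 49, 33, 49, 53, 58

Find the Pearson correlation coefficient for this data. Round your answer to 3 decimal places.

0.932

n = 7, Σx = 453, Σy = 345, Σx² = 29485, Σy² = 17381, Σxy = 22562
nΣxy − ΣxΣy = 157934 − 156285 = 1649
nΣx² − (Σx)² = 206395 − 205209 = 1186; nΣy² − (Σy)² = 121667 − 119025 = 2642
r = 1649 / √(1186 × 2642) = 1649 / 1770.1446 ≈ 0.932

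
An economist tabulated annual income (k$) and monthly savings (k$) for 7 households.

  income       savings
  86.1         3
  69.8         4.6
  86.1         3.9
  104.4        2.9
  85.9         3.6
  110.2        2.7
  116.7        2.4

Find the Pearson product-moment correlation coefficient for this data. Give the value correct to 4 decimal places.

n = 7, Σx = 659.2, Σy = 23.1, Σx² = 63739.56, Σy² = 79.79, Σxy = 2104.79
nΣxy − ΣxΣy = 14733.53 − 15227.52 = -493.99
nΣx² − (Σx)² = 446176.92 − 434544.64 = 11632.28; nΣy² − (Σy)² = 558.53 − 533.61 = 24.92
r = -493.99 / √(11632.28 × 24.92) = -493.99 / 538.4017 ≈ -0.9175

-0.9175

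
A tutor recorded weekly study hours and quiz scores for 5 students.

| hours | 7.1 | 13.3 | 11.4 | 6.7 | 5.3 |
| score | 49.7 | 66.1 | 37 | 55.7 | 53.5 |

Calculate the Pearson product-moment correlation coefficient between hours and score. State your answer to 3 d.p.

0.107

n = 5, Σx = 43.8, Σy = 262, Σx² = 430.24, Σy² = 14173.04, Σxy = 2310.54
nΣxy − ΣxΣy = 11552.7 − 11475.6 = 77.1
nΣx² − (Σx)² = 2151.2 − 1918.44 = 232.76; nΣy² − (Σy)² = 70865.2 − 68644 = 2221.2
r = 77.1 / √(232.76 × 2221.2) = 77.1 / 719.0316 ≈ 0.107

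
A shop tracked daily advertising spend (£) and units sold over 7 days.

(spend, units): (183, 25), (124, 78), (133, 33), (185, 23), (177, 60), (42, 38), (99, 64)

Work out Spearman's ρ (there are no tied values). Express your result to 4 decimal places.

Rank spend: 6, 3, 4, 7, 5, 1, 2
Rank units: 2, 7, 3, 1, 5, 4, 6
d = rank(spend) − rank(units): 4, -4, 1, 6, 0, -3, -4; Σd² = 94
ρ = 1 − 6Σd² / [n(n²−1)] = 1 − 6×94 / (7×48) = 1 − 564/336 ≈ -0.6786

-0.6786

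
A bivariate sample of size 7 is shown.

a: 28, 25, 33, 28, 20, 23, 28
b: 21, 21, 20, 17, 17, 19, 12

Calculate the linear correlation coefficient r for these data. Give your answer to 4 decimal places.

0.0695

n = 7, Σa = 185, Σb = 127, Σa² = 4995, Σb² = 2365, Σab = 3362
nΣab − ΣaΣb = 23534 − 23495 = 39
nΣa² − (Σa)² = 34965 − 34225 = 740; nΣb² − (Σb)² = 16555 − 16129 = 426
r = 39 / √(740 × 426) = 39 / 561.4624 ≈ 0.0695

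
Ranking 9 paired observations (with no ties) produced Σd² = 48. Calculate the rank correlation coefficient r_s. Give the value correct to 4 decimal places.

0.6000

ρ = 1 − 6Σd² / [n(n²−1)] = 1 − 6×48 / (9×80)
  = 1 − 288/720 = 1 − 0.40000 ≈ 0.6000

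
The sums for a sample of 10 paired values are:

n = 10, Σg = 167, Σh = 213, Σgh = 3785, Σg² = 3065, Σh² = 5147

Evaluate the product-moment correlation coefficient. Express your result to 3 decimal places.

0.555

r = (nΣgh − ΣgΣh) / √[(nΣg² − (Σg)²)(nΣh² − (Σh)²)]
Numerator: 10×3785 − 167×213 = 2279
Denominator: √[(30650 − 27889)(51470 − 45369)] = √[2761 × 6101] = 4104.2491
r = 2279 / 4104.2491 ≈ 0.555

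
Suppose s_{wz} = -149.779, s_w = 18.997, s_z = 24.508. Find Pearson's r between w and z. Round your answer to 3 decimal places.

-0.322

r = Cov(w,z) / (s_w · s_z) = -149.779 / (18.997 × 24.508)
  = -149.779 / 465.5785 ≈ -0.322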